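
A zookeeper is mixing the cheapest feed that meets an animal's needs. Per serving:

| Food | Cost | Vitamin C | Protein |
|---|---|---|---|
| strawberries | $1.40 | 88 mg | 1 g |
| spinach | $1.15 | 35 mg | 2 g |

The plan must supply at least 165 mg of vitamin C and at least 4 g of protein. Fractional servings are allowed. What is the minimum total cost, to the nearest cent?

Compare the cost at each extreme point of the feasible region.
strawberries only: max(165/88, 4/1) = 4 servings → $5.60.
spinach only: max(165/35, 4/2) = 4.714 servings → $5.42.
strawberries + spinach with both tight: 1.348 servings and 1.326 servings → $3.41.
So the least-cost plan costs $3.41.

$3.41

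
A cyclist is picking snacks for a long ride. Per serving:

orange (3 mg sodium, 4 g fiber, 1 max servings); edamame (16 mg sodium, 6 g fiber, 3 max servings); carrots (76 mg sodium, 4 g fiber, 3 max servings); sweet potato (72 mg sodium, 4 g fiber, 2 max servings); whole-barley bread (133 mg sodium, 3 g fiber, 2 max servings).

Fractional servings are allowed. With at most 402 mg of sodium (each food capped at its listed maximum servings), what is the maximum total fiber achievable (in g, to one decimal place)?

Fiber per mg sodium: orange 1.333, edamame 0.375, sweet potato 0.05556, carrots 0.05263, whole-barley bread 0.02256.
Take 1 serving of orange: uses 3 mg sodium, +4.0 g fiber (running total 4.0 g).
Take 3 servings of edamame: uses 48 mg sodium, +18.0 g fiber (running total 22.0 g).
Take 2 servings of sweet potato: uses 144 mg sodium, +8.0 g fiber (running total 30.0 g).
Take 2.724 servings of carrots: uses 207 mg sodium, +10.9 g fiber (running total 40.9 g).
Greedy by best ratio exhausts the sodium allowance optimally: 40.9 g.

40.9 g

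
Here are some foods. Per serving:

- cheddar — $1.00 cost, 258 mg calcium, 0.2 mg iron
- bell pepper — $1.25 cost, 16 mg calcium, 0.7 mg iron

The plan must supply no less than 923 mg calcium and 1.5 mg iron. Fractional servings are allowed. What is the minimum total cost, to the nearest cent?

Check every corner: each single food scaled to meet both minima, and each pair solved so both constraints bind.
cheddar only: max(923/258, 1.5/0.2) = 7.5 servings → $7.50.
bell pepper only: max(923/16, 1.5/0.7) = 57.69 servings → $72.11.
cheddar + bell pepper with both tight: 3.507 servings and 1.141 servings → $4.93.
The minimum over all feasible corners is $4.93.

$4.93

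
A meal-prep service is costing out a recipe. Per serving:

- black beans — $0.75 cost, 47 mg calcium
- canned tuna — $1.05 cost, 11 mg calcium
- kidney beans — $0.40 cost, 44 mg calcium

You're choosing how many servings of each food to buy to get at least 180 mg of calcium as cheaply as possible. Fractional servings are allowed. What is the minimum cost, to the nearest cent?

$1.64

Cost per mg of calcium: kidney beans $0.0091, black beans $0.0160, canned tuna $0.0955.
With no serving limits, use only kidney beans: 180 mg / 44 mg = 4.091 servings × $0.40 = $1.64.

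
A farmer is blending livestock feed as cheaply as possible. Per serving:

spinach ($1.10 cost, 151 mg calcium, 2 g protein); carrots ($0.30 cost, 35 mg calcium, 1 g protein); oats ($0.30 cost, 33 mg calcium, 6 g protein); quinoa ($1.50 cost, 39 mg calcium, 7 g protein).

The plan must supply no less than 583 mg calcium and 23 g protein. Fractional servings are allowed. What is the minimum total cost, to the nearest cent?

A basic optimal solution has at most two foods positive. Try each food alone and each pair with both targets met exactly.
spinach only: max(583/151, 23/2) = 11.5 servings → $12.65.
carrots only: max(583/35, 23/1) = 23 servings → $6.90.
oats only: max(583/33, 23/6) = 17.67 servings → $5.30.
quinoa only: max(583/39, 23/7) = 14.95 servings → $22.42.
spinach + carrots: intersection lies outside the first quadrant.
spinach + oats with both tight: 3.261 servings and 2.746 servings → $4.41.
spinach + quinoa with both tight: 3.252 servings and 2.356 servings → $7.11.
carrots + oats with both tight: 15.47 servings and 1.254 servings → $5.02.
carrots + quinoa with both tight: 15.46 servings and 1.078 servings → $6.25.
oats + quinoa with both targets exact would need a negative amount; discard.
So the least-cost plan costs $4.41.

$4.41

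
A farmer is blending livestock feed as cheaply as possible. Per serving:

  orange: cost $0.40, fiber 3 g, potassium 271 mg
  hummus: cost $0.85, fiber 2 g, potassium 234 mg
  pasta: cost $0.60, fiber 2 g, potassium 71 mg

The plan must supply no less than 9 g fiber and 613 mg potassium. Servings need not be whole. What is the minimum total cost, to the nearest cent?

$1.20

Minimising a linear cost over {fiber ≥ 9, potassium ≥ 613, servings ≥ 0} — the optimum is at a vertex, using one or two foods.
orange only: max(9/3, 613/271) = 3 servings → $1.20.
hummus only: max(9/2, 613/234) = 4.5 servings → $3.83.
pasta only: max(9/2, 613/71) = 8.634 servings → $5.18.
orange + hummus with both targets exact would need a negative amount; discard.
orange + pasta with both tight: 1.784 servings and 1.824 servings → $1.81.
hummus + pasta with both tight: 1.801 servings and 2.699 servings → $3.15.
So the least-cost plan costs $1.20.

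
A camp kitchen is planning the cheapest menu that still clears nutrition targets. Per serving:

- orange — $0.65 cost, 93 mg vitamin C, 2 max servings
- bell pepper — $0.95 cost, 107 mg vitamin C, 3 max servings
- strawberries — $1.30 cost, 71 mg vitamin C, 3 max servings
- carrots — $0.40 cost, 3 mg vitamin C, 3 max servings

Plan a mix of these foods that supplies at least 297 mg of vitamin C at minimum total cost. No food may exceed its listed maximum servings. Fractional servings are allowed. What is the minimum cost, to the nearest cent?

$2.29

Cost per mg of vitamin C: orange $0.0070, bell pepper $0.0089, strawberries $0.0183, carrots $0.1333.
Take 2 servings of orange: +186.0 mg vitamin C for $1.30 (total $1.30, still need 111.0 mg).
Take 1.037 servings of bell pepper: +111.0 mg vitamin C for $0.99 (total $2.29, still need 0.0 mg).
Filling from the cheapest source first is optimal under one linear minimum: $2.29.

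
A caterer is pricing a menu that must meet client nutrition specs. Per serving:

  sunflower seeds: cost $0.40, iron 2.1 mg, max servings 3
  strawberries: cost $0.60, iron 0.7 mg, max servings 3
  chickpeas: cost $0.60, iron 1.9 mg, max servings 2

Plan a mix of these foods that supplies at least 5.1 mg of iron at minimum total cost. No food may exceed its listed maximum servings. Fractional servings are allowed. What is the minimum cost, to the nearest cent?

Cost per mg of iron: sunflower seeds $0.1905, chickpeas $0.3158, strawberries $0.8571.
Take 2.429 servings of sunflower seeds: +5.1 mg iron for $0.97 (total $0.97, still need 0.0 mg).
Greedy by cheapest-per-mg is optimal for a single linear constraint, so the minimum cost is $0.97.

$0.97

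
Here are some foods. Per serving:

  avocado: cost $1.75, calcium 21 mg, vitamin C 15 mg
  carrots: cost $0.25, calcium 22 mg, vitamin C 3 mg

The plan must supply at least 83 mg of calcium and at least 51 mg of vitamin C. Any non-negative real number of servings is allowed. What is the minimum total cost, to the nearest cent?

With two linear requirements the optimum uses one or two foods; enumerate the corners.
avocado only: max(83/21, 51/15) = 3.952 servings → $6.92.
carrots only: max(83/22, 51/3) = 17 servings → $4.25.
avocado + carrots with both tight: 3.27 servings and 0.6517 servings → $5.88.
Cheapest feasible corner: $4.25.

$4.25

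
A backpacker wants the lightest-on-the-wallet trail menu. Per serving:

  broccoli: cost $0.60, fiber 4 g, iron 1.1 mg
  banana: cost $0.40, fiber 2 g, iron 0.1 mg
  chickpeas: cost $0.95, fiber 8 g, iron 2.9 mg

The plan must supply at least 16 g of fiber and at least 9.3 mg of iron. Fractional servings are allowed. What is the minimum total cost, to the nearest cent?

Two binding constraints pin down two serving amounts, so the optimal mix uses at most two foods. The candidates are each food alone (scaled to the tighter of fiber/iron) and each pair with both constraints tight.
broccoli only: max(16/4, 9.3/1.1) = 8.455 servings → $5.07.
banana only: max(16/2, 9.3/0.1) = 93 servings → $37.20.
chickpeas only: max(16/8, 9.3/2.9) = 3.207 servings → $3.05.
broccoli + banana: the both-tight solution has a negative serving — not a feasible corner.
broccoli + chickpeas with both targets exact would need a negative amount; discard.
banana + chickpeas: the both-tight solution has a negative serving — not a feasible corner.
Cheapest feasible corner: $3.05.

$3.05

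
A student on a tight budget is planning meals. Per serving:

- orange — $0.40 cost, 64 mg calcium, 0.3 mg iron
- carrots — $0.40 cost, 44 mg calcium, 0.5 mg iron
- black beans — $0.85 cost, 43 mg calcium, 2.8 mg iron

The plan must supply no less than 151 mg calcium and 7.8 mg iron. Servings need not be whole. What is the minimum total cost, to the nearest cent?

Two binding constraints pin down two serving amounts, so the optimal mix uses at most two foods. The candidates are each food alone (scaled to the tighter of calcium/iron) and each pair with both constraints tight.
orange only: max(151/64, 7.8/0.3) = 26 servings → $10.40.
carrots only: max(151/44, 7.8/0.5) = 15.6 servings → $6.24.
black beans only: max(151/43, 7.8/2.8) = 3.512 servings → $2.98.
orange + carrots: intersection lies outside the first quadrant.
orange + black beans with both tight: 0.5256 servings and 2.729 servings → $2.53.
carrots + black beans with both tight: 0.8594 servings and 2.632 servings → $2.58.
So the least-cost plan costs $2.53.

$2.53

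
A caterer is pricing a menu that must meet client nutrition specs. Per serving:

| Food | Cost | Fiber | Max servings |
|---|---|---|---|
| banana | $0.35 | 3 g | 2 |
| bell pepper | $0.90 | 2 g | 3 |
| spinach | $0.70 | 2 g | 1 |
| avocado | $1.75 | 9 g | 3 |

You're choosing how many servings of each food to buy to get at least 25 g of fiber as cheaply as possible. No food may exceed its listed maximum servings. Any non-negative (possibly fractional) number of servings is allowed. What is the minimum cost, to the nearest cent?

$4.39

Cost per g of fiber: banana $0.1167, avocado $0.1944, spinach $0.3500, bell pepper $0.4500.
Take 2 servings of banana: +6.0 g fiber for $0.70 (total $0.70, still need 19.0 g).
Take 2.111 servings of avocado: +19.0 g fiber for $3.69 (total $4.39, still need 0.0 g).
Filling from the cheapest source first is optimal under one linear minimum: $4.39.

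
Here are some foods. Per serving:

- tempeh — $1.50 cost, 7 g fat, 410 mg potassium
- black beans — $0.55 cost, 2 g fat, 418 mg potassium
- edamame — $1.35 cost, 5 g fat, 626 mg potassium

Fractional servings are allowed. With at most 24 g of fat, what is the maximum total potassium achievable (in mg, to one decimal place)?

Potassium per g fat: black beans 209, edamame 125.2, tempeh 58.57.
With no serving limits, spend the whole fat allowance on black beans: 24 g / 2 g × 418 mg = 5016.0 mg.

5016.0 mg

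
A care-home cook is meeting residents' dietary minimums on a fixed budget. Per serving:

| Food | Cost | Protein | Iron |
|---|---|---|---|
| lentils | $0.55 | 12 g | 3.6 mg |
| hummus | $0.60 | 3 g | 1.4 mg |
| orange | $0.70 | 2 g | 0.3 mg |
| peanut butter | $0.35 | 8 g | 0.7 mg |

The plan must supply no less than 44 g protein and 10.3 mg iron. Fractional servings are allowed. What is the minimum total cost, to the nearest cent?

For a min-cost LP with two ≥-constraints, a basic feasible solution has at most two positive variables.
lentils only: max(44/12, 10.3/3.6) = 3.667 servings → $2.02.
hummus only: max(44/3, 10.3/1.4) = 14.67 servings → $8.80.
orange only: max(44/2, 10.3/0.3) = 34.33 servings → $24.03.
peanut butter only: max(44/8, 10.3/0.7) = 14.71 servings → $5.15.
lentils + hummus: the both-tight solution has a negative serving — not a feasible corner.
lentils + orange with both tight: 2.056 servings and 9.667 servings → $7.90.
lentils + peanut butter with both tight: 2.529 servings and 1.706 servings → $1.99.
hummus + orange with both tight: 3.895 servings and 16.16 servings → $13.65.
hummus + peanut butter with both tight: 5.67 servings and 3.374 servings → $4.58.
orange + peanut butter: the both-tight solution has a negative serving — not a feasible corner.
So the least-cost plan costs $1.99.

$1.99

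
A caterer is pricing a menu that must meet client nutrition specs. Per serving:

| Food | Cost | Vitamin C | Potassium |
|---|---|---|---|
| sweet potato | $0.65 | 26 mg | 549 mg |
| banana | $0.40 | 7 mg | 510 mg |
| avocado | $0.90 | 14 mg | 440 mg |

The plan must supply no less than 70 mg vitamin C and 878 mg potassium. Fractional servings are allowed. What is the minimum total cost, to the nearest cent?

$1.75

This is a tiny linear program; its minimum lies at a vertex of the feasible set. List the vertices and price them.
sweet potato only: max(70/26, 878/549) = 2.692 servings → $1.75.
banana only: max(70/7, 878/510) = 10 servings → $4.00.
avocado only: max(70/14, 878/440) = 5 servings → $4.50.
sweet potato + banana: the both-tight solution has a negative serving — not a feasible corner.
sweet potato + avocado: intersection lies outside the first quadrant.
banana + avocado with both targets exact would need a negative amount; discard.
The minimum over all feasible corners is $1.75.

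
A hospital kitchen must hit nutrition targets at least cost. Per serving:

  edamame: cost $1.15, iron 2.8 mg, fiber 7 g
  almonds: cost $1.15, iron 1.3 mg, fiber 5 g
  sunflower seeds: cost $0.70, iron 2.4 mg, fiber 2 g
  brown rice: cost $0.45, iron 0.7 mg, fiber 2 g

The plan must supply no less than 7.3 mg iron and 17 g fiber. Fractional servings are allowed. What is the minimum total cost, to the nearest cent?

$2.91

The cheapest plan sits at a corner of the feasible region — with two constraints it uses at most two foods.
edamame only: max(7.3/2.8, 17/7) = 2.607 servings → $3.00.
almonds only: max(7.3/1.3, 17/5) = 5.615 servings → $6.46.
sunflower seeds only: max(7.3/2.4, 17/2) = 8.5 servings → $5.95.
brown rice only: max(7.3/0.7, 17/2) = 10.43 servings → $4.69.
edamame + almonds: intersection lies outside the first quadrant.
edamame + sunflower seeds with both tight: 2.339 servings and 0.3125 servings → $2.91.
edamame + brown rice: intersection lies outside the first quadrant.
almonds + sunflower seeds with both tight: 2.787 servings and 1.532 servings → $4.28.
almonds + brown rice: intersection lies outside the first quadrant.
sunflower seeds + brown rice with both tight: 0.7941 servings and 7.706 servings → $4.02.
So the least-cost plan costs $2.91.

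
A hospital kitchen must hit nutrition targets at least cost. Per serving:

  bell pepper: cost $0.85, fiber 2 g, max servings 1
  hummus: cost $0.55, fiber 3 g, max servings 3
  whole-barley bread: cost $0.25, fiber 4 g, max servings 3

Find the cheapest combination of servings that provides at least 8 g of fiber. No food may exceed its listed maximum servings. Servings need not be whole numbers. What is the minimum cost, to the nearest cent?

$0.50

Cost per g of fiber: whole-barley bread $0.0625, hummus $0.1833, bell pepper $0.4250.
Take 2 servings of whole-barley bread: +8.0 g fiber for $0.50 (total $0.50, still need 0.0 g).
Filling from the cheapest source first is optimal under one linear minimum: $0.50.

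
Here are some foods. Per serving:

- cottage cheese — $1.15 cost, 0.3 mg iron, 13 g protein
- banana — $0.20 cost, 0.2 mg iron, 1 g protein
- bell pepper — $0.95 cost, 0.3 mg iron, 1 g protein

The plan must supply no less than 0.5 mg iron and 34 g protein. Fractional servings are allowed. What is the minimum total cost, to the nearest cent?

$3.01

A basic optimal solution has at most two foods positive. Try each food alone and each pair with both targets met exactly.
cottage cheese only: max(0.5/0.3, 34/13) = 2.615 servings → $3.01.
banana only: max(0.5/0.2, 34/1) = 34 servings → $6.80.
bell pepper only: max(0.5/0.3, 34/1) = 34 servings → $32.30.
cottage cheese + banana: the both-tight solution has a negative serving — not a feasible corner.
cottage cheese + bell pepper: intersection lies outside the first quadrant.
banana + bell pepper: intersection lies outside the first quadrant.
Cheapest feasible corner: $3.01.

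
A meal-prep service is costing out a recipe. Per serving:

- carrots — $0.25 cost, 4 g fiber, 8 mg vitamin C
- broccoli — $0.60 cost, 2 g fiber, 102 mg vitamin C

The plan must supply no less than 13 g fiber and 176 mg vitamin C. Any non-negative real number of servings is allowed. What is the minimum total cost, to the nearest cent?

$1.54

A basic optimal solution has at most two foods positive. Try each food alone and each pair with both targets met exactly.
carrots only: max(13/4, 176/8) = 22 servings → $5.50.
broccoli only: max(13/2, 176/102) = 6.5 servings → $3.90.
carrots + broccoli with both tight: 2.485 servings and 1.531 servings → $1.54.
The minimum over all feasible corners is $1.54.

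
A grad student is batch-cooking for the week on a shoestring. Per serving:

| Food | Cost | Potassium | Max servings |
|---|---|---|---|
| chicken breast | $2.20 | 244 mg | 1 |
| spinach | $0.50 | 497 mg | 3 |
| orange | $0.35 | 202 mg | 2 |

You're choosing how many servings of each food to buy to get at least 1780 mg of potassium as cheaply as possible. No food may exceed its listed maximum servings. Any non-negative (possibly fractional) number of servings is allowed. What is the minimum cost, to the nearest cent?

Cost per mg of potassium: spinach $0.0010, orange $0.0017, chicken breast $0.0090.
Take 3 servings of spinach: +1491.0 mg potassium for $1.50 (total $1.50, still need 289.0 mg).
Take 1.431 servings of orange: +289.0 mg potassium for $0.50 (total $2.00, still need 0.0 mg).
Filling from the cheapest source first is optimal under one linear minimum: $2.00.

$2.00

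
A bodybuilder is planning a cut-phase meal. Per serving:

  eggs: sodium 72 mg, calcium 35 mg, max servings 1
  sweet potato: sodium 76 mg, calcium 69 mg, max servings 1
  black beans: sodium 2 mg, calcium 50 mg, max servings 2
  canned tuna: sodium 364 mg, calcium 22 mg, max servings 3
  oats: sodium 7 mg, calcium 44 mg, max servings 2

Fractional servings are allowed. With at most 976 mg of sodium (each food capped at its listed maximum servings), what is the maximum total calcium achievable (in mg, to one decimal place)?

Calcium per mg sodium: black beans 25, oats 6.286, sweet potato 0.9079, eggs 0.4861, canned tuna 0.06044.
Take 2 servings of black beans: uses 4 mg sodium, +100.0 mg calcium (running total 100.0 mg).
Take 2 servings of oats: uses 14 mg sodium, +88.0 mg calcium (running total 188.0 mg).
Take 1 serving of sweet potato: uses 76 mg sodium, +69.0 mg calcium (running total 257.0 mg).
Take 1 serving of eggs: uses 72 mg sodium, +35.0 mg calcium (running total 292.0 mg).
Take 2.225 servings of canned tuna: uses 810 mg sodium, +49.0 mg calcium (running total 341.0 mg).
Filling greedily by calcium-per-mg sodium is optimal for one linear limit, giving 341.0 mg.

341.0 mg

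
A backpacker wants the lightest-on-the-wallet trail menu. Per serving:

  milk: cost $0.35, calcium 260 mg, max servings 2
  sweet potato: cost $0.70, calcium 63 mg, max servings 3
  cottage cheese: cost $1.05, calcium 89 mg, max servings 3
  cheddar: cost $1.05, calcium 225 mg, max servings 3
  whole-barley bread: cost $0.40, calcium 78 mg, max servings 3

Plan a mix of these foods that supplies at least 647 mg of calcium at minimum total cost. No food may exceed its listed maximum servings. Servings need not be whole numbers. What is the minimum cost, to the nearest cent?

$1.29

Cost per mg of calcium: milk $0.0013, cheddar $0.0047, whole-barley bread $0.0051, sweet potato $0.0111, cottage cheese $0.0118.
Take 2 servings of milk: +520.0 mg calcium for $0.70 (total $0.70, still need 127.0 mg).
Take 0.5644 servings of cheddar: +127.0 mg calcium for $0.59 (total $1.29, still need 0.0 mg).
Greedy by cheapest-per-mg is optimal for a single linear constraint, so the minimum cost is $1.29.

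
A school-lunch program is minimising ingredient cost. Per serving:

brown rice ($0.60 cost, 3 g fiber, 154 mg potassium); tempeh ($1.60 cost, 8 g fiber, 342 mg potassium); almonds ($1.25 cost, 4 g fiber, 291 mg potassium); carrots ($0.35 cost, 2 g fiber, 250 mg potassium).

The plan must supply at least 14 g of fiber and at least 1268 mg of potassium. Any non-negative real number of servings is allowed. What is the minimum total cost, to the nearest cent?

Check every corner: each single food scaled to meet both minima, and each pair solved so both constraints bind.
brown rice only: max(14/3, 1268/154) = 8.234 servings → $4.94.
tempeh only: max(14/8, 1268/342) = 3.708 servings → $5.93.
almonds only: max(14/4, 1268/291) = 4.357 servings → $5.45.
carrots only: max(14/2, 1268/250) = 7 servings → $2.45.
brown rice + tempeh: intersection lies outside the first quadrant.
brown rice + almonds with both targets exact would need a negative amount; discard.
brown rice + carrots with both tight: 2.181 servings and 3.729 servings → $2.61.
tempeh + almonds: intersection lies outside the first quadrant.
tempeh + carrots with both tight: 0.7325 servings and 4.07 servings → $2.60.
almonds + carrots with both tight: 2.306 servings and 2.388 servings → $3.72.
The minimum over all feasible corners is $2.45.

$2.45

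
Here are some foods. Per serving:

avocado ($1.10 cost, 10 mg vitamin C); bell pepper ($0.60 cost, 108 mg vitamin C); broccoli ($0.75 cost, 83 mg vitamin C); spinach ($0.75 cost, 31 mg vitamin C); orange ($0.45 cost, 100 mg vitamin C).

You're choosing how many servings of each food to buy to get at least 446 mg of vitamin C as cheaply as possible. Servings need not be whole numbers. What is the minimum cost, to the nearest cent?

$2.01

Cost per mg of vitamin C: orange $0.0045, bell pepper $0.0056, broccoli $0.0090, spinach $0.0242, avocado $0.1100.
With no serving limits, use only orange: 446 mg / 100 mg = 4.46 servings × $0.45 = $2.01.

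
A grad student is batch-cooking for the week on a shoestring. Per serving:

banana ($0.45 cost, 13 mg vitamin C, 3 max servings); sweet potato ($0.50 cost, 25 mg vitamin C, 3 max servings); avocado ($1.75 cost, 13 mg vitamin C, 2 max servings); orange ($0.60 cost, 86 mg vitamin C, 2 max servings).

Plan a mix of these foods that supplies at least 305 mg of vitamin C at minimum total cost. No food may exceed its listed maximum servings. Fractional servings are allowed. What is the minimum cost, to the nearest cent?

Cost per mg of vitamin C: orange $0.0070, sweet potato $0.0200, banana $0.0346, avocado $0.1346.
Take 2 servings of orange: +172.0 mg vitamin C for $1.20 (total $1.20, still need 133.0 mg).
Take 3 servings of sweet potato: +75.0 mg vitamin C for $1.50 (total $2.70, still need 58.0 mg).
Take 3 servings of banana: +39.0 mg vitamin C for $1.35 (total $4.05, still need 19.0 mg).
Take 1.462 servings of avocado: +19.0 mg vitamin C for $2.56 (total $6.61, still need 0.0 mg).
Greedy by cheapest-per-mg is optimal for a single linear constraint, so the minimum cost is $6.61.

$6.61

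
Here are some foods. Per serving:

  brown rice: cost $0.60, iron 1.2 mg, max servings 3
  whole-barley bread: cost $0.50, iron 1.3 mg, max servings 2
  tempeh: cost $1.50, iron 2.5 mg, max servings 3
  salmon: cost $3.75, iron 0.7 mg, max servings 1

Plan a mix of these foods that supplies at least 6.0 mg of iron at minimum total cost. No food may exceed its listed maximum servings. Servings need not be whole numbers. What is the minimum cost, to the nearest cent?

Cost per mg of iron: whole-barley bread $0.3846, brown rice $0.5000, tempeh $0.6000, salmon $5.3571.
Take 2 servings of whole-barley bread: +2.6 mg iron for $1.00 (total $1.00, still need 3.4 mg).
Take 2.833 servings of brown rice: +3.4 mg iron for $1.70 (total $2.70, still need 0.0 mg).
Filling from the cheapest source first is optimal under one linear minimum: $2.70.

$2.70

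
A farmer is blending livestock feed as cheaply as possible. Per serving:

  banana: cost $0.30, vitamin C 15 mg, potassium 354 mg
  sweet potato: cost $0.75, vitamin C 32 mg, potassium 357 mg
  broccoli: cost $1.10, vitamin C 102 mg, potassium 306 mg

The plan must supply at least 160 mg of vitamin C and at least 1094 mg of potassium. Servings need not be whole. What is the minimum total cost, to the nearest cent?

$2.00

banana only: max(160/15, 1094/354) = 10.67 servings → $3.20.
sweet potato only: max(160/32, 1094/357) = 5 servings → $3.75.
broccoli only: max(160/102, 1094/306) = 3.575 servings → $3.93.
banana + sweet potato: intersection lies outside the first quadrant.
banana + broccoli with both tight: 1.987 servings and 1.276 servings → $2.00.
sweet potato + broccoli with both tight: 2.352 servings and 0.8306 servings → $2.68.
So the least-cost plan costs $2.00.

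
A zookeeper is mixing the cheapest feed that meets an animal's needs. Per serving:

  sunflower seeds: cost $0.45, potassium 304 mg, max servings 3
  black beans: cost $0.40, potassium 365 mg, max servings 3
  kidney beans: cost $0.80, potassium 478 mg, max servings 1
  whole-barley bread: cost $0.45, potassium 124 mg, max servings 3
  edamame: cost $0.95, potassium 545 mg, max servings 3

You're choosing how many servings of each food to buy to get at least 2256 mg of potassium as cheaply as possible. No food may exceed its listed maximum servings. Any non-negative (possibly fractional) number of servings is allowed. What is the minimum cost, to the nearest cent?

Cost per mg of potassium: black beans $0.0011, sunflower seeds $0.0015, kidney beans $0.0017, edamame $0.0017, whole-barley bread $0.0036.
Take 3 servings of black beans: +1095.0 mg potassium for $1.20 (total $1.20, still need 1161.0 mg).
Take 3 servings of sunflower seeds: +912.0 mg potassium for $1.35 (total $2.55, still need 249.0 mg).
Take 0.5209 servings of kidney beans: +249.0 mg potassium for $0.42 (total $2.97, still need 0.0 mg).
Filling from the cheapest source first is optimal under one linear minimum: $2.97.

$2.97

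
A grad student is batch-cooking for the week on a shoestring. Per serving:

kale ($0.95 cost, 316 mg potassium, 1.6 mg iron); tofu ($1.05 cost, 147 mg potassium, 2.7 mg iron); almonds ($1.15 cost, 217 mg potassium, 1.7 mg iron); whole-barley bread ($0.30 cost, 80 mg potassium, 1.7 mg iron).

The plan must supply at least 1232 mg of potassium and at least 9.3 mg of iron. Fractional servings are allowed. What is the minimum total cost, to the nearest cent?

This is a tiny linear program; its minimum lies at a vertex of the feasible set. List the vertices and price them.
kale only: max(1232/316, 9.3/1.6) = 5.812 servings → $5.52.
tofu only: max(1232/147, 9.3/2.7) = 8.381 servings → $8.80.
almonds only: max(1232/217, 9.3/1.7) = 5.677 servings → $6.53.
whole-barley bread only: max(1232/80, 9.3/1.7) = 15.4 servings → $4.62.
kale + tofu with both tight: 3.17 servings and 1.566 servings → $4.66.
kale + almonds with both tight: 0.4016 servings and 5.093 servings → $6.24.
kale + whole-barley bread with both tight: 3.3 servings and 2.365 servings → $3.84.
tofu + almonds with both targets exact would need a negative amount; discard.
tofu + whole-barley bread with both targets exact would need a negative amount; discard.
almonds + whole-barley bread: the both-tight solution has a negative serving — not a feasible corner.
The minimum over all feasible corners is $3.84.

$3.84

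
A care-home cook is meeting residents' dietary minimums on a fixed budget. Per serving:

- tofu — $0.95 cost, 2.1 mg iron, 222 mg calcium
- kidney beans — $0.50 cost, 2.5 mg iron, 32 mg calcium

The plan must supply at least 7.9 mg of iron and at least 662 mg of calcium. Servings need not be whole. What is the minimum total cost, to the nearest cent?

A basic optimal solution has at most two foods positive. Try each food alone and each pair with both targets met exactly.
tofu only: max(7.9/2.1, 662/222) = 3.762 servings → $3.57.
kidney beans only: max(7.9/2.5, 662/32) = 20.69 servings → $10.34.
tofu + kidney beans with both tight: 2.875 servings and 0.7454 servings → $3.10.
The minimum over all feasible corners is $3.10.

$3.10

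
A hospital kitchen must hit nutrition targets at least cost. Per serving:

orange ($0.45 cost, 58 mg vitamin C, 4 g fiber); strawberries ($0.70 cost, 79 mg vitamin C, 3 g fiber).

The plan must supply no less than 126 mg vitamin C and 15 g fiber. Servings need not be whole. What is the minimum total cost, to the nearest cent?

$1.69

With two linear requirements the optimum uses one or two foods; enumerate the corners.
orange only: max(126/58, 15/4) = 3.75 servings → $1.69.
strawberries only: max(126/79, 15/3) = 5 servings → $3.50.
orange + strawberries: the both-tight solution has a negative serving — not a feasible corner.
So the least-cost plan costs $1.69.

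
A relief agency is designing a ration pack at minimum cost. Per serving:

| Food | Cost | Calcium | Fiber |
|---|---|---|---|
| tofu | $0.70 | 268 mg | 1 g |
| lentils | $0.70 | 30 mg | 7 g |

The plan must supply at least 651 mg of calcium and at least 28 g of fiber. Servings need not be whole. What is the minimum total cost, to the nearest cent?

The cheapest plan sits at a corner of the feasible region — with two constraints it uses at most two foods.
tofu only: max(651/268, 28/1) = 28 servings → $19.60.
lentils only: max(651/30, 28/7) = 21.7 servings → $15.19.
tofu + lentils with both tight: 2.014 servings and 3.712 servings → $4.01.
The minimum over all feasible corners is $4.01.

$4.01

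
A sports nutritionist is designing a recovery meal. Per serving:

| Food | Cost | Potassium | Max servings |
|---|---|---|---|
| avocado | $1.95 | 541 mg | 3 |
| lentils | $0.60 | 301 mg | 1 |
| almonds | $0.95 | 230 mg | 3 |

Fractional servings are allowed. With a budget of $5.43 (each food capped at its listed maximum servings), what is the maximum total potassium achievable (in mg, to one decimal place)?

Potassium per dollar: lentils 501.7, avocado 277.4, almonds 242.1.
Take 1 serving of lentils: spends $0.60, +301.0 mg potassium (running total 301.0 mg).
Take 2.477 servings of avocado: spends $4.83, +1340.0 mg potassium (running total 1641.0 mg).
Greedy by best ratio exhausts the cost allowance optimally: 1641.0 mg.

1641.0 mg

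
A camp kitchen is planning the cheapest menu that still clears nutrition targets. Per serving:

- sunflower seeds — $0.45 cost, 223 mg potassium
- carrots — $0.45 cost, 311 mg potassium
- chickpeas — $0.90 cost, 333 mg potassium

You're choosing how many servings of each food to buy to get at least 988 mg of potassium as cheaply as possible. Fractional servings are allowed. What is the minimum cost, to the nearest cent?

Cost per mg of potassium: carrots $0.0014, sunflower seeds $0.0020, chickpeas $0.0027.
With no serving limits, use only carrots: 988 mg / 311 mg = 3.177 servings × $0.45 = $1.43.

$1.43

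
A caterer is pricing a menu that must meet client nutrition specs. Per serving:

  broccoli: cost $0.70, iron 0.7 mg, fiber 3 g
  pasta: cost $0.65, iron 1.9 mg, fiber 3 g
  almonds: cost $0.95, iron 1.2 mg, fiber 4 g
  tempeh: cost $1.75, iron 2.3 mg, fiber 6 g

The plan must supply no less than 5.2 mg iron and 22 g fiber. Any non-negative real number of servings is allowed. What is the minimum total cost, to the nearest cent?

$4.77

broccoli only: max(5.2/0.7, 22/3) = 7.429 servings → $5.20.
pasta only: max(5.2/1.9, 22/3) = 7.333 servings → $4.77.
almonds only: max(5.2/1.2, 22/4) = 5.5 servings → $5.22.
tempeh only: max(5.2/2.3, 22/6) = 3.667 servings → $6.42.
broccoli + pasta with both tight: 7.278 servings and 0.05556 servings → $5.13.
broccoli + almonds with both tight: 7 servings and 0.25 servings → $5.14.
broccoli + tempeh with both tight: 7.185 servings and 0.07407 servings → $5.16.
pasta + almonds with both targets exact would need a negative amount; discard.
pasta + tempeh: intersection lies outside the first quadrant.
almonds + tempeh: intersection lies outside the first quadrant.
The minimum over all feasible corners is $4.77.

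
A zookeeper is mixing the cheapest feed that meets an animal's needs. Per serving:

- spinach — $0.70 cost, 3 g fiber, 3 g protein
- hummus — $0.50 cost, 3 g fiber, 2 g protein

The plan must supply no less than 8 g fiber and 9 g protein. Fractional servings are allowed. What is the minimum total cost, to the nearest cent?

Two binding constraints pin down two serving amounts, so the optimal mix uses at most two foods. The candidates are each food alone (scaled to the tighter of fiber/protein) and each pair with both constraints tight.
spinach only: max(8/3, 9/3) = 3 servings → $2.10.
hummus only: max(8/3, 9/2) = 4.5 servings → $2.25.
spinach + hummus: the both-tight solution has a negative serving — not a feasible corner.
So the least-cost plan costs $2.10.

$2.10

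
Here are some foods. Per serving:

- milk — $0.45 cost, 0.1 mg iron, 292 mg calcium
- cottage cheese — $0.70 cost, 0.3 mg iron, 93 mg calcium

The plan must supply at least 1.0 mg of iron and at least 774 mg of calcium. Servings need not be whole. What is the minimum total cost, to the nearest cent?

$2.72

Minimising a linear cost over {iron ≥ 1.0, calcium ≥ 774, servings ≥ 0} — the optimum is at a vertex, using one or two foods.
milk only: max(1.0/0.1, 774/292) = 10 servings → $4.50.
cottage cheese only: max(1.0/0.3, 774/93) = 8.323 servings → $5.83.
milk + cottage cheese with both tight: 1.778 servings and 2.741 servings → $2.72.
So the least-cost plan costs $2.72.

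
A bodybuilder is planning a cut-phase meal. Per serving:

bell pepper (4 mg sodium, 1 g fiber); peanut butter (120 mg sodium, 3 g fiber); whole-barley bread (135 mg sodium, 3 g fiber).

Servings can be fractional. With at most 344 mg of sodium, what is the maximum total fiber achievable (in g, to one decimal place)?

86.0 g

Fiber per mg sodium: bell pepper 0.25, peanut butter 0.025, whole-barley bread 0.02222.
With no serving limits, spend the whole sodium allowance on bell pepper: 344 mg / 4 mg × 1 g = 86.0 g.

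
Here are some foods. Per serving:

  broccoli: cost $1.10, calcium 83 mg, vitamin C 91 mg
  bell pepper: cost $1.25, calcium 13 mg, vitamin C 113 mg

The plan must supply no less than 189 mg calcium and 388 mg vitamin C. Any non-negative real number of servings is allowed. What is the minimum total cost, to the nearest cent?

$4.48

Minimising a linear cost over {calcium ≥ 189, vitamin C ≥ 388, servings ≥ 0} — the optimum is at a vertex, using one or two foods.
broccoli only: max(189/83, 388/91) = 4.264 servings → $4.69.
bell pepper only: max(189/13, 388/113) = 14.54 servings → $18.17.
broccoli + bell pepper with both tight: 1.99 servings and 1.831 servings → $4.48.
So the least-cost plan costs $4.48.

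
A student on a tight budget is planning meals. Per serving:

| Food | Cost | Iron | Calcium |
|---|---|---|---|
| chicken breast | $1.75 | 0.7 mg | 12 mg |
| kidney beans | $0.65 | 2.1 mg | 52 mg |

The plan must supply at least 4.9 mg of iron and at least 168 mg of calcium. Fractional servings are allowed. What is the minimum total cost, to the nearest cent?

$2.10

A basic optimal solution has at most two foods positive. Try each food alone and each pair with both targets met exactly.
chicken breast only: max(4.9/0.7, 168/12) = 14 servings → $24.50.
kidney beans only: max(4.9/2.1, 168/52) = 3.231 servings → $2.10.
chicken breast + kidney beans with both targets exact would need a negative amount; discard.
The minimum over all feasible corners is $2.10.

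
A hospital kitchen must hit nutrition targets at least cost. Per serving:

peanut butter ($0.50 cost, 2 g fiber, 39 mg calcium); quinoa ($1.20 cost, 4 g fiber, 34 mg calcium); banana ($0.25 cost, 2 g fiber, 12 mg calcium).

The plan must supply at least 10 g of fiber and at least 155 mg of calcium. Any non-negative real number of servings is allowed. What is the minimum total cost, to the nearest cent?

Compare the cost at each extreme point of the feasible region.
peanut butter only: max(10/2, 155/39) = 5 servings → $2.50.
quinoa only: max(10/4, 155/34) = 4.559 servings → $5.47.
banana only: max(10/2, 155/12) = 12.92 servings → $3.23.
peanut butter + quinoa with both tight: 3.182 servings and 0.9091 servings → $2.68.
peanut butter + banana with both tight: 3.519 servings and 1.481 servings → $2.13.
quinoa + banana with both targets exact would need a negative amount; discard.
Cheapest feasible corner: $2.13.

$2.13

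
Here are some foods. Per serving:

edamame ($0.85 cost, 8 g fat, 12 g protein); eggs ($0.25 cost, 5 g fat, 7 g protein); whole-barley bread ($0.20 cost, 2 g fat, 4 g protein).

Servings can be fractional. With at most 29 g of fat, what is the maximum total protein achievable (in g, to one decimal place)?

Protein per g fat: whole-barley bread 2, edamame 1.5, eggs 1.4.
With no serving limits, spend the whole fat allowance on whole-barley bread: 29 g / 2 g × 4 g = 58.0 g.

58.0 g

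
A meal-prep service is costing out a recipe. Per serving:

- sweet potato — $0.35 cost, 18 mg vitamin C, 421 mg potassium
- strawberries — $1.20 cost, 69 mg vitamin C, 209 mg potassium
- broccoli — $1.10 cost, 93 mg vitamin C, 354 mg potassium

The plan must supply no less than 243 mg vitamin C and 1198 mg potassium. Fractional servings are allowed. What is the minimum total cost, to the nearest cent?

$2.98

Check every corner: each single food scaled to meet both minima, and each pair solved so both constraints bind.
sweet potato only: max(243/18, 1198/421) = 13.5 servings → $4.72.
strawberries only: max(243/69, 1198/209) = 5.732 servings → $6.88.
broccoli only: max(243/93, 1198/354) = 3.384 servings → $3.72.
sweet potato + strawberries with both tight: 1.261 servings and 3.193 servings → $4.27.
sweet potato + broccoli with both tight: 0.7746 servings and 2.463 servings → $2.98.
strawberries + broccoli: intersection lies outside the first quadrant.
Cheapest feasible corner: $2.98.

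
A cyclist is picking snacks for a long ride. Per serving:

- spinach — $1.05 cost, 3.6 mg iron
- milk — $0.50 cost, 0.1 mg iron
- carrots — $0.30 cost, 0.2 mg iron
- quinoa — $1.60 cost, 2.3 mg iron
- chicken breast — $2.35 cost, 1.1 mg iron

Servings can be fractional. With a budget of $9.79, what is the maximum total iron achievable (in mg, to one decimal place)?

Iron per dollar: spinach 3.429, quinoa 1.438, carrots 0.6667, chicken breast 0.4681, milk 0.2.
With no serving limits, spend the whole cost allowance on spinach: $9.79 / $1.05 × 3.6 mg = 33.6 mg.

33.6 mg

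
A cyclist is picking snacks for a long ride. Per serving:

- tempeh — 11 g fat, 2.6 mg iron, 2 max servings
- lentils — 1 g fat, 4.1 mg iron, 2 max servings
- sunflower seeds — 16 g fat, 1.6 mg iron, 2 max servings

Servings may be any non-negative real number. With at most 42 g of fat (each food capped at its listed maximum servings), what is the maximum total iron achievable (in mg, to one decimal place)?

Iron per g fat: lentils 4.1, tempeh 0.2364, sunflower seeds 0.1.
Take 2 servings of lentils: uses 2 g fat, +8.2 mg iron (running total 8.2 mg).
Take 2 servings of tempeh: uses 22 g fat, +5.2 mg iron (running total 13.4 mg).
Take 1.125 servings of sunflower seeds: uses 18 g fat, +1.8 mg iron (running total 15.2 mg).
Filling greedily by iron-per-g fat is optimal for one linear limit, giving 15.2 mg.

15.2 mg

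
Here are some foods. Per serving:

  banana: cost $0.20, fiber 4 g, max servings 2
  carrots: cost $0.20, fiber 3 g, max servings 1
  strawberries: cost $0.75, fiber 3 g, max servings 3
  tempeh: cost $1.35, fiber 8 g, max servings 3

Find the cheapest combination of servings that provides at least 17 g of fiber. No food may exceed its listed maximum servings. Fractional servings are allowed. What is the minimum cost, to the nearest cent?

Cost per g of fiber: banana $0.0500, carrots $0.0667, tempeh $0.1688, strawberries $0.2500.
Take 2 servings of banana: +8.0 g fiber for $0.40 (total $0.40, still need 9.0 g).
Take 1 serving of carrots: +3.0 g fiber for $0.20 (total $0.60, still need 6.0 g).
Take 0.75 servings of tempeh: +6.0 g fiber for $1.01 (total $1.61, still need 0.0 g).
Greedy by cheapest-per-g is optimal for a single linear constraint, so the minimum cost is $1.61.

$1.61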